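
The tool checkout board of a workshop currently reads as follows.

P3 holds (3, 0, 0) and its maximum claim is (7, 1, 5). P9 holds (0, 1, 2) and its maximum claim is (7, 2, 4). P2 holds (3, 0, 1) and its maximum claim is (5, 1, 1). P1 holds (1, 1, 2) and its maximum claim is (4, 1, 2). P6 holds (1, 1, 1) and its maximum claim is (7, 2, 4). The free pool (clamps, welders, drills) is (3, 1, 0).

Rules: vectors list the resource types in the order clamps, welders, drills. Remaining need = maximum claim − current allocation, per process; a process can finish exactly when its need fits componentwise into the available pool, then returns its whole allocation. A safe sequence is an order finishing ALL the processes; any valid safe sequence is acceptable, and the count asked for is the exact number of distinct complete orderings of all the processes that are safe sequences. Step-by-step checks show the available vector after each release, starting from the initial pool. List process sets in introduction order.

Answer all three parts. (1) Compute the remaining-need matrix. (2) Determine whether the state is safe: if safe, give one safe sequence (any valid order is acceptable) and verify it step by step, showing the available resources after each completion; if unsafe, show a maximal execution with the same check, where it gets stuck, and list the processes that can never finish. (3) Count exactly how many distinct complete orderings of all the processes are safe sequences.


(1) Outstanding need per process (order clamps, welders, drills):
  P3: (4, 1, 5)
  P9: (7, 1, 2)
  P2: (2, 1, 0)
  P1: (3, 0, 0)
  P6: (6, 1, 3)
(2) The state is SAFE; one workable sequence: P2, P1, P6, P9, P3.
Key observation: reading the order forward, P2 is the first process whose need (2, 1, 0) meets the free pool (3, 1, 0) exactly on a resource it requests.
Walking it through:
  pool = (3, 1, 0)
  P2: need (2, 1, 0) fits (3, 1, 0); releases (3, 0, 1), pool now (6, 1, 1)
  P1: need (3, 0, 0) fits (6, 1, 1); releases (1, 1, 2), pool now (7, 2, 3)
  P6: need (6, 1, 3) fits (7, 2, 3); releases (1, 1, 1), pool now (8, 3, 4)
  P9: need (7, 1, 2) fits (8, 3, 4); releases (0, 1, 2), pool now (8, 4, 6)
  P3: need (4, 1, 5) fits (8, 4, 6); releases (3, 0, 0), pool now (11, 4, 6)
(3) The exact count: 6 of the possible complete orderings are safe sequences.


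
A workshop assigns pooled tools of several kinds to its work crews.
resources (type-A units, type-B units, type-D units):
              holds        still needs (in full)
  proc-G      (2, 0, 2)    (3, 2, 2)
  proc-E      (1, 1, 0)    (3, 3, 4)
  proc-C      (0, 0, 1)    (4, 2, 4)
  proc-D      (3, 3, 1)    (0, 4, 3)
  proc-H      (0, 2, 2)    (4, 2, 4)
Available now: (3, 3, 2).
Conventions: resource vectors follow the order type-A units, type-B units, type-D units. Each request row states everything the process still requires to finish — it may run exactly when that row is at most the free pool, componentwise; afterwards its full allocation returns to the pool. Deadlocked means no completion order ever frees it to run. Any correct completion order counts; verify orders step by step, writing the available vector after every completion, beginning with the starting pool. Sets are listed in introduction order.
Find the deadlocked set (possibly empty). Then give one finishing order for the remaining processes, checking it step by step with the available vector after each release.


No process is deadlocked.
Key observation: the pool covers proc-G at once, and every later process fits after earlier releases.
The rest can finish in the order proc-G, proc-E, proc-D, proc-C, proc-H. Step-by-step check:
  pool = (3, 3, 2)
  run proc-G (needs (3, 2, 2), free (3, 3, 2)); after release of (2, 0, 2) the pool is (5, 3, 4)
  run proc-E (needs (3, 3, 4), free (5, 3, 4)); after release of (1, 1, 0) the pool is (6, 4, 4)
  run proc-D (needs (0, 4, 3), free (6, 4, 4)); after release of (3, 3, 1) the pool is (9, 7, 5)
  run proc-C (needs (4, 2, 4), free (9, 7, 5)); after release of (0, 0, 1) the pool is (9, 7, 6)
  run proc-H (needs (4, 2, 4), free (9, 7, 6)); after release of (0, 2, 2) the pool is (9, 9, 8)


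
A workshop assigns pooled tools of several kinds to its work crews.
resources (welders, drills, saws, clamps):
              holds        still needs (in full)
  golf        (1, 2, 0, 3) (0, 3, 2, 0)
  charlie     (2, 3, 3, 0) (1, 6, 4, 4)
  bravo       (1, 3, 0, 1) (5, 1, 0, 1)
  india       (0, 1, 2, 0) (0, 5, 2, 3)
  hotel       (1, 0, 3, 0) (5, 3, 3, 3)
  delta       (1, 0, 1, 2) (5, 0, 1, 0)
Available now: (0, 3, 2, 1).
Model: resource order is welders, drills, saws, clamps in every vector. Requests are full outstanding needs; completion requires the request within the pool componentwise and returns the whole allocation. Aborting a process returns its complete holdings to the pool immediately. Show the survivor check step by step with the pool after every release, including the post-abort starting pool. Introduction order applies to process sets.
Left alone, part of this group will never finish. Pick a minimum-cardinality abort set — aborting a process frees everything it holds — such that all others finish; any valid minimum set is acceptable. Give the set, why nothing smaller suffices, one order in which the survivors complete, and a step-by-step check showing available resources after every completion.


The answer: abort bravo and hotel.
Key observation: aborting bravo and hotel returns (2, 3, 3, 1), and delta — hopeless before — runs at step 4 with the returned capacity in the pool.
Minimality, checking each single-abort alternative: golf alone leaves bravo blocked (short on welders); charlie alone leaves bravo blocked (short on welders); bravo alone leaves hotel blocked (short on welders); india alone leaves bravo blocked (short on welders); hotel alone leaves bravo blocked (short on welders); delta alone leaves bravo blocked (short on welders).
Survivors finish in the order: golf, charlie, india, delta. Check, step by step (pool after the aborts first):
  pool = (2, 6, 5, 2)
  golf needs (0, 3, 2, 0) <= (2, 6, 5, 2) -> finishes; pool += (1, 2, 0, 3) = (3, 8, 5, 5)
  charlie needs (1, 6, 4, 4) <= (3, 8, 5, 5) -> finishes; pool += (2, 3, 3, 0) = (5, 11, 8, 5)
  india needs (0, 5, 2, 3) <= (5, 11, 8, 5) -> finishes; pool += (0, 1, 2, 0) = (5, 12, 10, 5)
  delta needs (5, 0, 1, 0) <= (5, 12, 10, 5) -> finishes; pool += (1, 0, 1, 2) = (6, 12, 11, 7)


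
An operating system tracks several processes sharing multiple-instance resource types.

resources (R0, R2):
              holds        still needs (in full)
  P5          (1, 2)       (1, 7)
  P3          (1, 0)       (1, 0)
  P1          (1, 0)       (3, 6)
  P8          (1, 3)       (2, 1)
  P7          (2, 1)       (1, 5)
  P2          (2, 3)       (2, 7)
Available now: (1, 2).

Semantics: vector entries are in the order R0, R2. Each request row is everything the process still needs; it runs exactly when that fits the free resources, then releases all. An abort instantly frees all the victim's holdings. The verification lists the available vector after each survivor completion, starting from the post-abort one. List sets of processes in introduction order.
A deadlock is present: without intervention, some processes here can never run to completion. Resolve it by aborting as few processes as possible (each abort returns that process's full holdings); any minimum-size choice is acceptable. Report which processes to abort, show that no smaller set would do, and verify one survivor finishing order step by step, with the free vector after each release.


Abort P5.
Key observation: the deadlocked P2 becomes finishable only because P5 released (1, 2); it completes at step 3 below.
No smaller set exists: with zero aborts the deadlock remains.
One survivor order: P3, P8, P2, P1, P7. Walking it through (post-abort pool first):
  pool = (2, 4)
  run P3 (needs (1, 0), free (2, 4)); after release of (1, 0) the pool is (3, 4)
  run P8 (needs (2, 1), free (3, 4)); after release of (1, 3) the pool is (4, 7)
  run P2 (needs (2, 7), free (4, 7)); after release of (2, 3) the pool is (6, 10)
  run P1 (needs (3, 6), free (6, 10)); after release of (1, 0) the pool is (7, 10)
  run P7 (needs (1, 5), free (7, 10)); after release of (2, 1) the pool is (9, 11)


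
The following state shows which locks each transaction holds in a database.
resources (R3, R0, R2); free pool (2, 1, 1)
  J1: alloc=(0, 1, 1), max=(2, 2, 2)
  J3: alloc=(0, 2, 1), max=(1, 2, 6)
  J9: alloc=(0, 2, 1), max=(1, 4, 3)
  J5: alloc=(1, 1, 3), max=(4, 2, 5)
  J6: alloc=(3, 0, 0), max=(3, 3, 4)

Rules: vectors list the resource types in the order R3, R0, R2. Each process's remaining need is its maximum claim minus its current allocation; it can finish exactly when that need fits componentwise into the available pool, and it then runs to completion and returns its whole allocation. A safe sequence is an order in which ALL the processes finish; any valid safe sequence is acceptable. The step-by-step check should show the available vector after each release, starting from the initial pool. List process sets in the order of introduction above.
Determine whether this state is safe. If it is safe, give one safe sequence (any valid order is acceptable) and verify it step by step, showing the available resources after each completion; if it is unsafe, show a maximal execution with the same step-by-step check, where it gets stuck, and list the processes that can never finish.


The state is UNSAFE.
Key observation: after J1, J9 the pool peaks at (2, 4, 3), and each blocked process is short somewhere: J3 on R2; J5 on R3; J6 on R2.
A maximal execution: J1, J9 — then nothing else fits. Step-by-step check:
  pool = (2, 1, 1)
  J1 needs (2, 1, 1) <= (2, 1, 1) -> finishes; pool += (0, 1, 1) = (2, 2, 2)
  J9 needs (1, 2, 2) <= (2, 2, 2) -> finishes; pool += (0, 2, 1) = (2, 4, 3)
  J3 still needs (1, 0, 5) but only (2, 4, 3) is free — short on R2
  J5 still needs (3, 1, 2) but only (2, 4, 3) is free — short on R3
  J6 still needs (0, 3, 4) but only (2, 4, 3) is free — short on R2
Permanently blocked: J3, J5 and J6.


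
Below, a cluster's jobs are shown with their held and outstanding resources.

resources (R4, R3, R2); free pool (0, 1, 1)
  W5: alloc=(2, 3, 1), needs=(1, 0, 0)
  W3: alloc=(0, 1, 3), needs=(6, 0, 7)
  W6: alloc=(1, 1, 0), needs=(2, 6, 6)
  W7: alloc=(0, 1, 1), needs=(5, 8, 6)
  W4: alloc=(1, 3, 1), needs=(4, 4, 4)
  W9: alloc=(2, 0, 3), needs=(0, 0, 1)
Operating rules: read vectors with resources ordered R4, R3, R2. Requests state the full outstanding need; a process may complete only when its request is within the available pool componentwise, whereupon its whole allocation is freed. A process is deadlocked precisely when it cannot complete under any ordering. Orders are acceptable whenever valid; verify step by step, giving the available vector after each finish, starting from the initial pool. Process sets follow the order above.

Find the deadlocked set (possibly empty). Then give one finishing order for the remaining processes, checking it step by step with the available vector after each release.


No process is deadlocked.
Key observation: there is always a runnable process — W9 first — so the state unwinds completely.
One completion order for the rest: W9, W5, W4, W6, W7, W3. Verifying each step:
  pool = (0, 1, 1)
  W9 needs (0, 0, 1) <= (0, 1, 1) -> finishes; pool += (2, 0, 3) = (2, 1, 4)
  W5 needs (1, 0, 0) <= (2, 1, 4) -> finishes; pool += (2, 3, 1) = (4, 4, 5)
  W4 needs (4, 4, 4) <= (4, 4, 5) -> finishes; pool += (1, 3, 1) = (5, 7, 6)
  W6 needs (2, 6, 6) <= (5, 7, 6) -> finishes; pool += (1, 1, 0) = (6, 8, 6)
  W7 needs (5, 8, 6) <= (6, 8, 6) -> finishes; pool += (0, 1, 1) = (6, 9, 7)
  W3 needs (6, 0, 7) <= (6, 9, 7) -> finishes; pool += (0, 1, 3) = (6, 10, 10)


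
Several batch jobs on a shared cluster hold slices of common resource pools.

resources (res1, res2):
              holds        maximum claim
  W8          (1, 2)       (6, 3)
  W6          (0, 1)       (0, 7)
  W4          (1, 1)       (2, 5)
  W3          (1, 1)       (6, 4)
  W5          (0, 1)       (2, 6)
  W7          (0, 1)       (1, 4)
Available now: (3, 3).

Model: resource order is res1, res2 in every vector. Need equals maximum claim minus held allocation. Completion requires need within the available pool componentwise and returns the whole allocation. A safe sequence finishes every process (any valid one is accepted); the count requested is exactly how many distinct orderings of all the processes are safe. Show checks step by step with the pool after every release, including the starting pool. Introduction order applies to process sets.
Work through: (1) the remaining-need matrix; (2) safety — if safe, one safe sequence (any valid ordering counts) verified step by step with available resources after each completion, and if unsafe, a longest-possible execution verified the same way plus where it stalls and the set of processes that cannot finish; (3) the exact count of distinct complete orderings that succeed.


(1) Need matrix, components ordered res1, res2:
  W8: (5, 1)
  W6: (0, 6)
  W4: (1, 4)
  W3: (5, 3)
  W5: (2, 5)
  W7: (1, 3)
(2) UNSAFE — no complete ordering exists.
Key observation: after W7, W4, W5, W6 complete, (4, 7) is the best the pool ever gets, yet each leftover process wants more res1.
A maximal execution: W7, W4, W5, W6 — then nothing else fits. Check, step by step:
  pool = (3, 3)
  W7 needs (1, 3) <= (3, 3) -> finishes; pool += (0, 1) = (3, 4)
  W4 needs (1, 4) <= (3, 4) -> finishes; pool += (1, 1) = (4, 5)
  W5 needs (2, 5) <= (4, 5) -> finishes; pool += (0, 1) = (4, 6)
  W6 needs (0, 6) <= (4, 6) -> finishes; pool += (0, 1) = (4, 7)
  W8 still needs (5, 1) but only (4, 7) is free — short on res1
  W3 still needs (5, 3) but only (4, 7) is free — short on res1
Processes that can never finish: W8 and W3.
(3) The exact count: 0 of the possible complete orderings are safe sequences.


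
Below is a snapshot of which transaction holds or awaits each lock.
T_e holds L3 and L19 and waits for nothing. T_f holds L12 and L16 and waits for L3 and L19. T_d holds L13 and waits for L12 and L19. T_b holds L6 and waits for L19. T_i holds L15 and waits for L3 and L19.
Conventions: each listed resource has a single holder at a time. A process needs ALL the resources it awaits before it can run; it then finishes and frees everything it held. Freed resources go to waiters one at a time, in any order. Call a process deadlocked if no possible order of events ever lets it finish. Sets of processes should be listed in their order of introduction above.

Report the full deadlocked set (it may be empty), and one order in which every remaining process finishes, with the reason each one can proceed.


Nothing here is deadlocked.
Key observation: there is no circular wait here — follow any chain and it reaches a process that is free to run now.
One completion order for the rest: T_e, T_i, T_f, T_d, T_b.
Verifying each step:
  T_e: no waits; runs immediately, freeing L3 and L19
  T_i waits on L3 and L19 — all released -> runs and releases L15
  T_f waits on L3 and L19 — all released -> runs and releases L12 and L16
  T_d waits on L12 and L19 — all released -> runs and releases L13
  T_b waits on L19 — all released -> runs and releases L6


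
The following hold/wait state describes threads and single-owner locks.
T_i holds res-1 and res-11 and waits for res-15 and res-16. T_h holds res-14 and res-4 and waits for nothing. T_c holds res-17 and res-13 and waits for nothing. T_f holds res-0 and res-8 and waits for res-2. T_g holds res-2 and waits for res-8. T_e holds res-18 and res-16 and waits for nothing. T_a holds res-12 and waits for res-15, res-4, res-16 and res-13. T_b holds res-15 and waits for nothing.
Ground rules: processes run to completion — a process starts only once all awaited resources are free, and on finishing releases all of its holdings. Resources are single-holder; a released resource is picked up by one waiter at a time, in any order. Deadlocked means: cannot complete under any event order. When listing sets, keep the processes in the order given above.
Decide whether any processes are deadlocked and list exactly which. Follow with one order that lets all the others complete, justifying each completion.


Deadlocked set: T_f and T_g.
Key observation: the wait chain closes on itself along T_f -> T_g -> T_f; no other process is dragged down with it.
One completion order for the rest: T_e, T_b, T_c, T_h, T_i, T_a.
Check, step by step:
  T_e waits on nothing -> runs at once and releases res-18 and res-16
  T_b waits on nothing -> runs at once and releases res-15
  T_c waits on nothing -> runs at once and releases res-17 and res-13
  T_h waits on nothing -> runs at once and releases res-14 and res-4
  T_i: everything it awaited (res-15 and res-16) is free; runs, freeing res-1 and res-11
  T_a: everything it awaited (res-15, res-4, res-16 and res-13) is free; runs, freeing res-12


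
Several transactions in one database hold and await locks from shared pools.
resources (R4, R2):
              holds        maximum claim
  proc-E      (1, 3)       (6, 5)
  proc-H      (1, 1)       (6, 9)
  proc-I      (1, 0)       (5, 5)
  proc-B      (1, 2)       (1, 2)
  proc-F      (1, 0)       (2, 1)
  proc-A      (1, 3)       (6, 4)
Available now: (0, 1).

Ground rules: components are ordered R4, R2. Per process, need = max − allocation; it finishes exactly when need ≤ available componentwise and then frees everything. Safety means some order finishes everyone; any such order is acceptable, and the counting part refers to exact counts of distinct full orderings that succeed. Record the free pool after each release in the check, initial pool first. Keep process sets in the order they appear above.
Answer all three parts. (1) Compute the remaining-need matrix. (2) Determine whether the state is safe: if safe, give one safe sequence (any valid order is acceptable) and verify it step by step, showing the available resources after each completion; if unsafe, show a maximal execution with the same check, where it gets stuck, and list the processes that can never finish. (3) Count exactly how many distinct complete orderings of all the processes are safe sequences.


(1) Need matrix, components ordered R4, R2:
  proc-E: (5, 2)
  proc-H: (5, 8)
  proc-I: (4, 5)
  proc-B: (0, 0)
  proc-F: (1, 1)
  proc-A: (5, 1)
(2) UNSAFE.
Key observation: once proc-B, proc-F finish, the pool peaks at (2, 3) — and every remaining process still needs more R4 than that.
The run proc-B, proc-F cannot be extended any further. Check, step by step:
  pool = (0, 1)
  proc-B: need (0, 0) fits (0, 1); releases (1, 2), pool now (1, 3)
  proc-F: need (1, 1) fits (1, 3); releases (1, 0), pool now (2, 3)
  proc-E cannot run: need (5, 2) vs free (2, 3) (insufficient R4)
  proc-H cannot run: need (5, 8) vs free (2, 3) (insufficient R4 and R2)
  proc-I cannot run: need (4, 5) vs free (2, 3) (insufficient R4 and R2)
  proc-A cannot run: need (5, 1) vs free (2, 3) (insufficient R4)
Permanently blocked: proc-E, proc-H, proc-I and proc-A.
(3) Precisely 0 of the possible complete orderings are safe sequences.


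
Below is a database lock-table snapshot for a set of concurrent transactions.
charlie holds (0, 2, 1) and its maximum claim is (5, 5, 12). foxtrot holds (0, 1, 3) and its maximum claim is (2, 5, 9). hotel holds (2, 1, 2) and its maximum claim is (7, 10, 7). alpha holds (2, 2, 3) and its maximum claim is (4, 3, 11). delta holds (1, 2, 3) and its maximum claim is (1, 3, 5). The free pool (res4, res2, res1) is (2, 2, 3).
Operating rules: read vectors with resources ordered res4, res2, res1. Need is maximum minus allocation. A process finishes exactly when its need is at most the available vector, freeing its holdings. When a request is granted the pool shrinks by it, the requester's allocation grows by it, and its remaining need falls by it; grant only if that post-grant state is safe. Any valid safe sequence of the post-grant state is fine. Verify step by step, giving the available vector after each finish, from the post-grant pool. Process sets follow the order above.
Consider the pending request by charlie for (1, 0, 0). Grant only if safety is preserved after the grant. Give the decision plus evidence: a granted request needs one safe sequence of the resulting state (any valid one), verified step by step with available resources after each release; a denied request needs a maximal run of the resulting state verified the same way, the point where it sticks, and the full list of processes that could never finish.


GRANT — the state after the grant stays safe, e.g. via delta, foxtrot, alpha, charlie, hotel.
Key observation: post-grant, (1, 2, 3) remains, and an order beginning with delta completes everyone.
Step-by-step check of the post-grant state:
  pool = (1, 2, 3)
  run delta (needs (0, 1, 2), free (1, 2, 3)); after release of (1, 2, 3) the pool is (2, 4, 6)
  run foxtrot (needs (2, 4, 6), free (2, 4, 6)); after release of (0, 1, 3) the pool is (2, 5, 9)
  run alpha (needs (2, 1, 8), free (2, 5, 9)); after release of (2, 2, 3) the pool is (4, 7, 12)
  run charlie (needs (4, 3, 11), free (4, 7, 12)); after release of (1, 2, 1) the pool is (5, 9, 13)
  run hotel (needs (5, 9, 5), free (5, 9, 13)); after release of (2, 1, 2) the pool is (7, 10, 15)


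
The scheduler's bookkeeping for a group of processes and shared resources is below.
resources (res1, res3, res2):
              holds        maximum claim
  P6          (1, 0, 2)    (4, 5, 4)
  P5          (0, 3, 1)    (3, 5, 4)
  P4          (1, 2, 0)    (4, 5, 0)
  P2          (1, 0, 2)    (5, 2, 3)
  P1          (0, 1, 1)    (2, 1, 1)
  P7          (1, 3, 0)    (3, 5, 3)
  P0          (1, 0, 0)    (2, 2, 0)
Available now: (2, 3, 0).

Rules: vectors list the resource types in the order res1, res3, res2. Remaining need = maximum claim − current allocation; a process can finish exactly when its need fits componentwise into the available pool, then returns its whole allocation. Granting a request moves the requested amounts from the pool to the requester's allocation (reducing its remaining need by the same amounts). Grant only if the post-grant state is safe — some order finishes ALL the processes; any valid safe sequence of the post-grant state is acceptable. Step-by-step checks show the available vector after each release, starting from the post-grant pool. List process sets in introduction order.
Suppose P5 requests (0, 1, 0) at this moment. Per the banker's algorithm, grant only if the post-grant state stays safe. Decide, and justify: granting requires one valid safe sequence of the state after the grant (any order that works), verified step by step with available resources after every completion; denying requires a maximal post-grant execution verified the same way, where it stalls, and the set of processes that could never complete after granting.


GRANT. The post-grant state is safe; one safe sequence: P1, P0, P4, P2, P6, P5, P7.
Key observation: with (2, 2, 0) left after the transfer, P1 can run at once — the state stays safe.
Verifying the post-grant state step by step:
  pool = (2, 2, 0)
  P1: need (2, 0, 0) fits (2, 2, 0); releases (0, 1, 1), pool now (2, 3, 1)
  P0: need (1, 2, 0) fits (2, 3, 1); releases (1, 0, 0), pool now (3, 3, 1)
  P4: need (3, 3, 0) fits (3, 3, 1); releases (1, 2, 0), pool now (4, 5, 1)
  P2: need (4, 2, 1) fits (4, 5, 1); releases (1, 0, 2), pool now (5, 5, 3)
  P6: need (3, 5, 2) fits (5, 5, 3); releases (1, 0, 2), pool now (6, 5, 5)
  P5: need (3, 1, 3) fits (6, 5, 5); releases (0, 4, 1), pool now (6, 9, 6)
  P7: need (2, 2, 3) fits (6, 9, 6); releases (1, 3, 0), pool now (7, 12, 6)


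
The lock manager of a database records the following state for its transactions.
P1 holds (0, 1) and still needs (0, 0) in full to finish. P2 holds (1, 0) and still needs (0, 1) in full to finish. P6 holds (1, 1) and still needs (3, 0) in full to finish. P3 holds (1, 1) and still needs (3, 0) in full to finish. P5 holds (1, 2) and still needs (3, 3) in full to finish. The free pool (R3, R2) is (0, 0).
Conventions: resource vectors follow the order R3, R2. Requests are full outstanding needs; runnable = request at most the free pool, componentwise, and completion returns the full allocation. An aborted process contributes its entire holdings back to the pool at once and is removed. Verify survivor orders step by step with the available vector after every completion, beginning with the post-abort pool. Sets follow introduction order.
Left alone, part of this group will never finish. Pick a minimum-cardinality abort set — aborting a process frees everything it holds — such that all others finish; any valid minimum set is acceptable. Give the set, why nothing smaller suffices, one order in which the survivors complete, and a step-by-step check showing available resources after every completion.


Abort P6 and P5.
Key observation: before aborting P6 and P5, P3 was permanently blocked — no order could ever run it; afterwards it completes at step 2.
No one abort is enough; case by case: P1 alone leaves P6 blocked (short on R3); P2 alone leaves P6 blocked (short on R3); P6 alone leaves P3 blocked (short on R3); P3 alone leaves P6 blocked (short on R3); P5 alone leaves P6 blocked (short on R3).
One survivor order: P2, P3, P1. Walking it through (post-abort pool first):
  pool = (2, 3)
  run P2 (needs (0, 1), free (2, 3)); after release of (1, 0) the pool is (3, 3)
  run P3 (needs (3, 0), free (3, 3)); after release of (1, 1) the pool is (4, 4)
  run P1 (needs (0, 0), free (4, 4)); after release of (0, 1) the pool is (4, 5)


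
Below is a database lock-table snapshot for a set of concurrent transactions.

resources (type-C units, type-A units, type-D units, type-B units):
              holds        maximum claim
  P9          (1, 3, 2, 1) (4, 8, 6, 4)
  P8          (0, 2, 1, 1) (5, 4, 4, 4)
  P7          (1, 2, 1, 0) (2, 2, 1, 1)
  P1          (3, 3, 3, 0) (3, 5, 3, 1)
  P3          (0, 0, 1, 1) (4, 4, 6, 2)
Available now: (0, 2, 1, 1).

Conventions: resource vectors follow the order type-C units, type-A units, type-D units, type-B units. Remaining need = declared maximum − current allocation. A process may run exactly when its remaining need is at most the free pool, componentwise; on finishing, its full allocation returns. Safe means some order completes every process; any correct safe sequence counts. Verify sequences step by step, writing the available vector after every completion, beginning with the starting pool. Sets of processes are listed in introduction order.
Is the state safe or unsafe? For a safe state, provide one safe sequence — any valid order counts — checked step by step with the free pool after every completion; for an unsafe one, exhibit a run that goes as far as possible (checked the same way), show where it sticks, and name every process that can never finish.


UNSAFE — no complete ordering exists.
Key observation: the wall is type-B units: completing P1, P7, P3 brings the pool only to (4, 7, 6, 2), and all the rest need more.
The run P1, P7, P3 cannot be extended any further. Step-by-step check:
  pool = (0, 2, 1, 1)
  P1: need (0, 2, 0, 1) fits (0, 2, 1, 1); releases (3, 3, 3, 0), pool now (3, 5, 4, 1)
  P7: need (1, 0, 0, 1) fits (3, 5, 4, 1); releases (1, 2, 1, 0), pool now (4, 7, 5, 1)
  P3: need (4, 4, 5, 1) fits (4, 7, 5, 1); releases (0, 0, 1, 1), pool now (4, 7, 6, 2)
  blocked: P9 wants (3, 5, 4, 3), pool (4, 7, 6, 2) — not enough type-B units
  blocked: P8 wants (5, 2, 3, 3), pool (4, 7, 6, 2) — not enough type-C units and type-B units
Processes that can never finish: P9 and P8.


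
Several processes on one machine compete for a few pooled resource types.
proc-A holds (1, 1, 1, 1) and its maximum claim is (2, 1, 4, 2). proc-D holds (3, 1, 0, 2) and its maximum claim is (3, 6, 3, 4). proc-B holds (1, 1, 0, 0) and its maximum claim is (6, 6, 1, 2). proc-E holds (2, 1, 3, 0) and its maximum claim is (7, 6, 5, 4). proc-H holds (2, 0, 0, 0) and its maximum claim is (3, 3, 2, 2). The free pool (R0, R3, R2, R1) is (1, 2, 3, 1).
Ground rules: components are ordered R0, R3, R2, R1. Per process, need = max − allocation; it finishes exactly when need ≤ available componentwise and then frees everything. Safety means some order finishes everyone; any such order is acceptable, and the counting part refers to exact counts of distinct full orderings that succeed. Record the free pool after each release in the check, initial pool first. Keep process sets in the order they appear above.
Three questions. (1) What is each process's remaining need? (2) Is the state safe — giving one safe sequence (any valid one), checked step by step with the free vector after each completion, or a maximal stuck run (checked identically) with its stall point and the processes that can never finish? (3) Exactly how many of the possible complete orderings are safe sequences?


(1) Outstanding need per process (order R0, R3, R2, R1):
  proc-A: (1, 0, 3, 1)
  proc-D: (0, 5, 3, 2)
  proc-B: (5, 5, 1, 2)
  proc-E: (5, 5, 2, 4)
  proc-H: (1, 3, 2, 2)
(2) The state is UNSAFE.
Key observation: the wall is R3: completing proc-A, proc-H brings the pool only to (4, 3, 4, 2), and all the rest need more.
A maximal execution: proc-A, proc-H — then nothing else fits. Verifying each step:
  pool = (1, 2, 3, 1)
  proc-A: need (1, 0, 3, 1) fits (1, 2, 3, 1); releases (1, 1, 1, 1), pool now (2, 3, 4, 2)
  proc-H: need (1, 3, 2, 2) fits (2, 3, 4, 2); releases (2, 0, 0, 0), pool now (4, 3, 4, 2)
  proc-D cannot run: need (0, 5, 3, 2) vs free (4, 3, 4, 2) (insufficient R3)
  proc-B cannot run: need (5, 5, 1, 2) vs free (4, 3, 4, 2) (insufficient R0 and R3)
  proc-E cannot run: need (5, 5, 2, 4) vs free (4, 3, 4, 2) (insufficient R0, R3 and R1)
Processes that can never finish: proc-D, proc-B and proc-E.
(3) The exact count: 0 of the possible complete orderings are safe sequences.


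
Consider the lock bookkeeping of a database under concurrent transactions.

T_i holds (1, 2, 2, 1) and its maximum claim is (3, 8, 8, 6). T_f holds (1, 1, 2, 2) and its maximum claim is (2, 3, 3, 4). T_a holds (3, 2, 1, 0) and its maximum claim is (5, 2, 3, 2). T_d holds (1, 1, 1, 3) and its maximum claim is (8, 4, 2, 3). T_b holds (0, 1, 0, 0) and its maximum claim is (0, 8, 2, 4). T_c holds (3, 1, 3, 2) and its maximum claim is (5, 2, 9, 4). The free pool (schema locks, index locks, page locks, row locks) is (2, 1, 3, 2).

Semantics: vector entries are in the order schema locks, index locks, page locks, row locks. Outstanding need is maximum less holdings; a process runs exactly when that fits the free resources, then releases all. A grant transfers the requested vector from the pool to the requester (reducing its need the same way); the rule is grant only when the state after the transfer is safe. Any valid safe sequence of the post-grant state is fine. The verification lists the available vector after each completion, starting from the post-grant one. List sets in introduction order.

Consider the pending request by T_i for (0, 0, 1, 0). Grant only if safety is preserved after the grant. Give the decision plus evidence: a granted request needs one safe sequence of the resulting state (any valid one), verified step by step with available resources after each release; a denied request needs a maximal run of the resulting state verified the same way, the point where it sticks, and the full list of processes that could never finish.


DENY. Granting would leave the state unsafe.
Key observation: after T_a, T_f the pool peaks at (6, 4, 5, 4), and each blocked process is short somewhere: T_i on index locks, row locks; T_d on schema locks; T_b on index locks; T_c on page locks.
Pretend the grant happened; the run T_a, T_f goes as far as possible. Step-by-step check:
  pool = (2, 1, 2, 2)
  T_a needs (2, 0, 2, 2) <= (2, 1, 2, 2) -> finishes; pool += (3, 2, 1, 0) = (5, 3, 3, 2)
  T_f needs (1, 2, 1, 2) <= (5, 3, 3, 2) -> finishes; pool += (1, 1, 2, 2) = (6, 4, 5, 4)
  T_i cannot run: need (2, 6, 5, 5) vs free (6, 4, 5, 4) (insufficient index locks and row locks)
  T_d cannot run: need (7, 3, 1, 0) vs free (6, 4, 5, 4) (insufficient schema locks)
  T_b cannot run: need (0, 7, 2, 4) vs free (6, 4, 5, 4) (insufficient index locks)
  T_c cannot run: need (2, 1, 6, 2) vs free (6, 4, 5, 4) (insufficient page locks)
Had the request been granted, T_i, T_d, T_b and T_c could never finish.


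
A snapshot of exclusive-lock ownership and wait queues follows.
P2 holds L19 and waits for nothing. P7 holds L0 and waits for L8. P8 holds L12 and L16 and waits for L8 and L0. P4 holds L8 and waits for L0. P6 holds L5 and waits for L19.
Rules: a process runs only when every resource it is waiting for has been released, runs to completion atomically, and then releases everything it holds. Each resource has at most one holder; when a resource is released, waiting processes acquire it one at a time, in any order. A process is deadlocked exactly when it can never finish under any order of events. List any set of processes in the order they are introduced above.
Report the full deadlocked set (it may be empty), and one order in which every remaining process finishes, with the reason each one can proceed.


Deadlocked: P7, P8 and P4.
Key observation: the knot is the closed ring of waits P7 -> P4 -> P7; P8 waits into the deadlock from upstream.
The rest can finish in the order P2, P6.
Verifying each step:
  P2: no waits; runs immediately, freeing L19
  P6 waits on L19 — all released -> runs and releases L5


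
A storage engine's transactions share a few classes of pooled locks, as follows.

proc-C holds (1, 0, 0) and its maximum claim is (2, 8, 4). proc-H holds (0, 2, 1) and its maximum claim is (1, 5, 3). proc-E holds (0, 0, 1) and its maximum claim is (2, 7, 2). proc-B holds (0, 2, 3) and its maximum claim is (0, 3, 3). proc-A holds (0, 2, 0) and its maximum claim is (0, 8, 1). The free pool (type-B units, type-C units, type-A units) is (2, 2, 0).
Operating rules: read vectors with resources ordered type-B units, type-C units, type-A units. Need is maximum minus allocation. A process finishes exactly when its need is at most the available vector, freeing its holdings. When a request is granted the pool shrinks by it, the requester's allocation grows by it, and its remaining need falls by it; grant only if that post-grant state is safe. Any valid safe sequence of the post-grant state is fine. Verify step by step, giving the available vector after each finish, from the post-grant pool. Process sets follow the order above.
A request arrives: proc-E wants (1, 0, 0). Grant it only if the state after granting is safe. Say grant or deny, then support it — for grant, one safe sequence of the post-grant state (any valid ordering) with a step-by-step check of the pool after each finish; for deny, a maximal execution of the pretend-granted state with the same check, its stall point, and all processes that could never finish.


GRANT. The post-grant state is safe; one safe sequence: proc-B, proc-H, proc-A, proc-E, proc-C.
Key observation: after the grant the pool drops to (1, 2, 0), which still lets proc-B finish first and unwind the rest.
Verifying the post-grant state step by step:
  pool = (1, 2, 0)
  proc-B: need (0, 1, 0) fits (1, 2, 0); releases (0, 2, 3), pool now (1, 4, 3)
  proc-H: need (1, 3, 2) fits (1, 4, 3); releases (0, 2, 1), pool now (1, 6, 4)
  proc-A: need (0, 6, 1) fits (1, 6, 4); releases (0, 2, 0), pool now (1, 8, 4)
  proc-E: need (1, 7, 1) fits (1, 8, 4); releases (1, 0, 1), pool now (2, 8, 5)
  proc-C: need (1, 8, 4) fits (2, 8, 5); releases (1, 0, 0), pool now (3, 8, 5)


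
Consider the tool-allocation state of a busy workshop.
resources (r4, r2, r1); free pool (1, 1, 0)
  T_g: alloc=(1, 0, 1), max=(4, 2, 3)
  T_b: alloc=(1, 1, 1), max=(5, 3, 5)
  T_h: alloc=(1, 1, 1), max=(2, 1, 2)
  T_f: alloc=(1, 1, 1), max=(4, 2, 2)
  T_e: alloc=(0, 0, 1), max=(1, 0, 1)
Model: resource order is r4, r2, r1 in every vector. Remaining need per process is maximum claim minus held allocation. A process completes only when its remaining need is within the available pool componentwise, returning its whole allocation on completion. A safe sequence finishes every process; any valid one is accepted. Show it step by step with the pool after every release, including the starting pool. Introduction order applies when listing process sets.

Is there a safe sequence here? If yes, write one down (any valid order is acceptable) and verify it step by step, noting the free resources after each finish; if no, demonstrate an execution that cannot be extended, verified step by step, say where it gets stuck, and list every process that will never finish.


UNSAFE — no complete ordering exists.
Key observation: the wall is r4: completing T_e, T_h brings the pool only to (2, 2, 2), and all the rest need more.
Going as far as possible: T_e, T_h; after that, nothing fits. Check, step by step:
  pool = (1, 1, 0)
  run T_e (needs (1, 0, 0), free (1, 1, 0)); after release of (0, 0, 1) the pool is (1, 1, 1)
  run T_h (needs (1, 0, 1), free (1, 1, 1)); after release of (1, 1, 1) the pool is (2, 2, 2)
  blocked: T_g wants (3, 2, 2), pool (2, 2, 2) — not enough r4
  blocked: T_b wants (4, 2, 4), pool (2, 2, 2) — not enough r4 and r1
  blocked: T_f wants (3, 1, 1), pool (2, 2, 2) — not enough r4
Processes that can never finish: T_g, T_b and T_f.


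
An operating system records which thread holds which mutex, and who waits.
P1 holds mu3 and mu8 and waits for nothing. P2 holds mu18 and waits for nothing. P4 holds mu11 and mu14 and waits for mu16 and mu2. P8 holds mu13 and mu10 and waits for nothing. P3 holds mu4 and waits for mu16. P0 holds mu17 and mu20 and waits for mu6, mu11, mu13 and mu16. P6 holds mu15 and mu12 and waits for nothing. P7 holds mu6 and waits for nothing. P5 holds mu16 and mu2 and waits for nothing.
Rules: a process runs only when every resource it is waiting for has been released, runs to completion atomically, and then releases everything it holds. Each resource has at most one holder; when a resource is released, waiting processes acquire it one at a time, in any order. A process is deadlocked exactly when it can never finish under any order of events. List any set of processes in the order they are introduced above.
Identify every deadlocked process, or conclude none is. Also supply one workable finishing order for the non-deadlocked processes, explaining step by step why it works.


Nothing here is deadlocked.
Key observation: every chain of waits terminates; starting from the processes that wait on nothing, all the rest unlock in turn.
The rest can finish in the order P1, P8, P6, P7, P2, P5, P4, P3, P0.
Walking it through:
  run P1 (it waits on nothing); releases mu3 and mu8
  run P8 (it waits on nothing); releases mu13 and mu10
  run P6 (it waits on nothing); releases mu15 and mu12
  run P7 (it waits on nothing); releases mu6
  run P2 (it waits on nothing); releases mu18
  run P5 (it waits on nothing); releases mu16 and mu2
  P4: everything it awaited (mu16 and mu2) is free; runs, freeing mu11 and mu14
  P3: everything it awaited (mu16) is free; runs, freeing mu4
  P0: everything it awaited (mu6, mu11, mu13 and mu16) is free; runs, freeing mu17 and mu20


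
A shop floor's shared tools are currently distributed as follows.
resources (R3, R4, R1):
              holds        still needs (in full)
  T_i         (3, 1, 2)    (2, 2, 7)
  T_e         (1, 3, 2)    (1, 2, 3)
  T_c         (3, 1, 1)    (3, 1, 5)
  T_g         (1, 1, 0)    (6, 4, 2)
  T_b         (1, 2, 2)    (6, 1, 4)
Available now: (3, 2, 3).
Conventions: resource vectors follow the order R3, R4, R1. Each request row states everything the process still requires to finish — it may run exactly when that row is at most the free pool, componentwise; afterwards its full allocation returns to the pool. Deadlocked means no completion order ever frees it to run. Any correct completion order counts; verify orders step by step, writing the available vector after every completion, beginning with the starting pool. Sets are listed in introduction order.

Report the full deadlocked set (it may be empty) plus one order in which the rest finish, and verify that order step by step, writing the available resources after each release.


No process is deadlocked.
Key observation: the pool covers T_e at once, and every later process fits after earlier releases.
The rest can finish in the order T_e, T_c, T_g, T_b, T_i. Verifying each step:
  pool = (3, 2, 3)
  T_e needs (1, 2, 3) <= (3, 2, 3) -> finishes; pool += (1, 3, 2) = (4, 5, 5)
  T_c needs (3, 1, 5) <= (4, 5, 5) -> finishes; pool += (3, 1, 1) = (7, 6, 6)
  T_g needs (6, 4, 2) <= (7, 6, 6) -> finishes; pool += (1, 1, 0) = (8, 7, 6)
  T_b needs (6, 1, 4) <= (8, 7, 6) -> finishes; pool += (1, 2, 2) = (9, 9, 8)
  T_i needs (2, 2, 7) <= (9, 9, 8) -> finishes; pool += (3, 1, 2) = (12, 10, 10)
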